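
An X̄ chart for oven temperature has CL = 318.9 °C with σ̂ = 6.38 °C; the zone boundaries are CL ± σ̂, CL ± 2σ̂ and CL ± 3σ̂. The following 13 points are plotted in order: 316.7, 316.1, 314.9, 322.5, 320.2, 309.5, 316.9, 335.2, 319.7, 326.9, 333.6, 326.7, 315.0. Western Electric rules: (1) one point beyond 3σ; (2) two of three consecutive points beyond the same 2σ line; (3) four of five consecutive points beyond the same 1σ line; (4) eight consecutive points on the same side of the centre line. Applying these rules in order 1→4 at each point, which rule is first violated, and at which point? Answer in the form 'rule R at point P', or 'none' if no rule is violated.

Zone of each point (C = within 1σ̂, B = 1σ̂–2σ̂, A = 2σ̂–3σ̂, * = beyond 3σ̂; sign = side of CL): 1:-C, 2:-C, 3:-C, 4:+C, 5:+C, 6:-B, 7:-C, 8:+A, 9:+C, 10:+B, 11:+A, 12:+B, 13:-C
Rule 3 (four of five consecutive points beyond the same 1σ limit) is satisfied at point 12.

rule 3 at point 12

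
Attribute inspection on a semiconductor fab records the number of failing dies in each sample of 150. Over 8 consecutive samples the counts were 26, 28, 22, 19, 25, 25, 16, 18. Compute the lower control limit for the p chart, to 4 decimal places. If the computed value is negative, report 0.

0.0619

p̄ = Σdᵢ / (k·n) = 179 / (8 × 150) = 0.14917
LCL = p̄ − 3·√(p̄(1−p̄)/n) = 0.14917 − 3 × 0.02909 = 0.06190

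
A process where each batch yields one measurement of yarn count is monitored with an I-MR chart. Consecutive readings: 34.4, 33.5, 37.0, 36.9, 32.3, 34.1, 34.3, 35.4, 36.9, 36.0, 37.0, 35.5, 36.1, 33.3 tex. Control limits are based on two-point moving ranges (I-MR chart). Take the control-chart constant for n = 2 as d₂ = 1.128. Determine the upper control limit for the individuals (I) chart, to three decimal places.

39.387

X̄ = (34.4 + 33.5 + 37.0 + 36.9 + 32.3 + 34.1 + 34.3 + 35.4 + 36.9 + 36.0 + 37.0 + 35.5 + 36.1 + 33.3) / 14 = 35.1929
Moving ranges: 0.9, 3.5, 0.1, 4.6, 1.8, 0.2, 1.1, 1.5, 0.9, 1.0, 1.5, 0.6, 2.8; M̄R̄ = 20.5000 / 13 = 1.5769
UCL = X̄ + 3·M̄R̄/d₂ = 35.1929 + 3 × 1.5769 / 1.128 = 39.3868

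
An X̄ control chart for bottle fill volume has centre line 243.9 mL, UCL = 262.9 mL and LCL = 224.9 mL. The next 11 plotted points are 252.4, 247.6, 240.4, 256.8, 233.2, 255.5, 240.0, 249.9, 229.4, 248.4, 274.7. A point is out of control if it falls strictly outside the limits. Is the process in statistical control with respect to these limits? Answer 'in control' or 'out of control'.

out of control

Compare each point to [224.9, 262.9]: sample 11 = 274.7 > UCL.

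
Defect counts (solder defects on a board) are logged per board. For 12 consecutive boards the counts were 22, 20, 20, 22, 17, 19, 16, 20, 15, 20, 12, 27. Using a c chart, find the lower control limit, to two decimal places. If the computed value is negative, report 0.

c̄ = (22 + 20 + 20 + 22 + 17 + 19 + 16 + 20 + 15 + 20 + 12 + 27) / 12 = 230 / 12 = 19.1667
LCL = c̄ − 3√c̄ = 19.1667 − 3 × 4.3780 = 6.0327

6.03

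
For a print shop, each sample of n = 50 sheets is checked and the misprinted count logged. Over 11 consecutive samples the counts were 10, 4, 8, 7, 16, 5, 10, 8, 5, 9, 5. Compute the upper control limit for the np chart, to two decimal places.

15.65

p̄ = Σdᵢ / (k·n) = 87 / (11 × 50) = 0.15818
UCL = np̄ + 3·√(np̄(1−p̄)) = 7.9091 + 3 × √(7.9091×0.84182) = 7.9091 + 3 × 2.5803 = 15.6500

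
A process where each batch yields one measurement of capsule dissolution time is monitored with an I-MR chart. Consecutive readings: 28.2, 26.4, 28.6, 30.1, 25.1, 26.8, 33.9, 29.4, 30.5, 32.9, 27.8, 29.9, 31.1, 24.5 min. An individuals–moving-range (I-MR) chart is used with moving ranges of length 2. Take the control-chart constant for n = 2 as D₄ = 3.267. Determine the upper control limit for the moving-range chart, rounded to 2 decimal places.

10.63

Moving ranges: 1.8, 2.2, 1.5, 5.0, 1.7, 7.1, 4.5, 1.1, 2.4, 5.1, 2.1, 1.2, 6.6; M̄R̄ = 42.3000 / 13 = 3.2538
UCL_MR = D₄·M̄R̄ = 3.267 × 3.2538 = 10.6303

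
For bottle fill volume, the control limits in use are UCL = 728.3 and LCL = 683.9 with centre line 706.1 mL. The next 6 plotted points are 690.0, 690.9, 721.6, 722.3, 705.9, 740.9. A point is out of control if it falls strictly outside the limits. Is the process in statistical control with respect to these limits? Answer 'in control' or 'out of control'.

out of control

Compare each point to [683.9, 728.3]: sample 6 = 740.9 > UCL.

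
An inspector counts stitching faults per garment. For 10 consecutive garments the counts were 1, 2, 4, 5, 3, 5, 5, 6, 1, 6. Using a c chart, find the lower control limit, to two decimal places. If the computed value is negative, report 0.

c̄ = (1 + 2 + 4 + 5 + 3 + 5 + 5 + 6 + 1 + 6) / 10 = 38 / 10 = 3.8000
LCL = c̄ − 3√c̄ = 3.8000 − 3 × 1.9494 = -2.0481 → 0 (cannot be negative)

0.00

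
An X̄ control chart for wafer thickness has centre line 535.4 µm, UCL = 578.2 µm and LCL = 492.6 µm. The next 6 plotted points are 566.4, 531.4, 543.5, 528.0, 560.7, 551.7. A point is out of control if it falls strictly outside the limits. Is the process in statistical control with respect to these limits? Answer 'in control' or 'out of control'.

All 6 points lie within [492.6, 578.2].

in control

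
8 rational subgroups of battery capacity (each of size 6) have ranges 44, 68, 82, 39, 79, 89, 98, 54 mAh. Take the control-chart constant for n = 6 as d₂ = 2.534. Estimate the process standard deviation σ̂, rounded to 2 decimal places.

27.28

R̄ = (44 + 68 + 82 + 39 + 79 + 89 + 98 + 54) / 8 = 69.1250
σ̂ = R̄ / d₂ = 69.1250 / 2.534 = 27.2790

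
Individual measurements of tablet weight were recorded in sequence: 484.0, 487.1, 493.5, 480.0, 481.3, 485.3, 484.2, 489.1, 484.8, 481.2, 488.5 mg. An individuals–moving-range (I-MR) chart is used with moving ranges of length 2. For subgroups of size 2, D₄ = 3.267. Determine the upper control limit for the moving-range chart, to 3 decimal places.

16.172

Moving ranges: 3.1, 6.4, 13.5, 1.3, 4.0, 1.1, 4.9, 4.3, 3.6, 7.3; M̄R̄ = 49.5000 / 10 = 4.9500
UCL_MR = D₄·M̄R̄ = 3.267 × 4.9500 = 16.1716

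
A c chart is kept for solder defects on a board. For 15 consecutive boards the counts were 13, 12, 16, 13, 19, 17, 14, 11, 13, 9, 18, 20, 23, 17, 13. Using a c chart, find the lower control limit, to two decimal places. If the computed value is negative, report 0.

3.50

c̄ = (13 + 12 + 16 + 13 + 19 + 17 + 14 + 11 + 13 + 9 + 18 + 20 + 23 + 17 + 13) / 15 = 228 / 15 = 15.2000
LCL = c̄ − 3√c̄ = 15.2000 − 3 × 3.8987 = 3.5038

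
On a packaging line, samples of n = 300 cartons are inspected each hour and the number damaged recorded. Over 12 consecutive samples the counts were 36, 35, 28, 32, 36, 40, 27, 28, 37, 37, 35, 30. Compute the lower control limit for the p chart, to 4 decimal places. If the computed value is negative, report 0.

0.0569

p̄ = Σdᵢ / (k·n) = 401 / (12 × 300) = 0.11139
LCL = p̄ − 3·√(p̄(1−p̄)/n) = 0.11139 − 3 × 0.01816 = 0.05690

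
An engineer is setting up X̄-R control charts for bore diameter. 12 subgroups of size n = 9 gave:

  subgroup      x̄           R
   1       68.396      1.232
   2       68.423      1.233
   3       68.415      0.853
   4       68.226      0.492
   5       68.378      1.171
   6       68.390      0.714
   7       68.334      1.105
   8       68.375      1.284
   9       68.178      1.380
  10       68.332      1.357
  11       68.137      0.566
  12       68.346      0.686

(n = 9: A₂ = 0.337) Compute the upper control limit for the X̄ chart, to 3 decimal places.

X̄̄ = (68.396 + 68.423 + 68.415 + 68.226 + 68.378 + 68.390 + 68.334 + 68.375 + 68.178 + 68.332 + 68.137 + 68.346) / 12 = 819.9300 / 12 = 68.3275
R̄ = (1.232 + 1.233 + 0.853 + 0.492 + 1.171 + 0.714 + 1.105 + 1.284 + 1.380 + 1.357 + 0.566 + 0.686) / 12 = 12.0730 / 12 = 1.0061
UCL = X̄̄ + A₂·R̄ = 68.3275 + 0.337 × 1.0061 = 68.6666

68.667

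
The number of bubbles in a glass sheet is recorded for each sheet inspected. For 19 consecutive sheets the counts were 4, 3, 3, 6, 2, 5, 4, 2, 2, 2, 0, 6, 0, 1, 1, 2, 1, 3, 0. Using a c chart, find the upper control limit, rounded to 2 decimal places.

7.19

c̄ = (4 + 3 + 3 + 6 + 2 + 5 + 4 + 2 + 2 + 2 + 0 + 6 + 0 + 1 + 1 + 2 + 1 + 3 + 0) / 19 = 47 / 19 = 2.4737
UCL = c̄ + 3√c̄ = 2.4737 + 3 × √2.4737 = 2.4737 + 3 × 1.5728 = 7.1921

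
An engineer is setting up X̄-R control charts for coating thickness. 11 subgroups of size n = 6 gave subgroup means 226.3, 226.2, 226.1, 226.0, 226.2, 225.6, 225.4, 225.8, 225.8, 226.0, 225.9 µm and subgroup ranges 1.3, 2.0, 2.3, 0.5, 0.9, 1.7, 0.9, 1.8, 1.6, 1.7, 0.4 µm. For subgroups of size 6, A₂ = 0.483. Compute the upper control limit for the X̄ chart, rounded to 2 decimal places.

X̄̄ = (226.3 + 226.2 + 226.1 + 226.0 + 226.2 + 225.6 + 225.4 + 225.8 + 225.8 + 226.0 + 225.9) / 11 = 2485.3000 / 11 = 225.9364
R̄ = (1.3 + 2.0 + 2.3 + 0.5 + 0.9 + 1.7 + 0.9 + 1.8 + 1.6 + 1.7 + 0.4) / 11 = 15.1000 / 11 = 1.3727
UCL = X̄̄ + A₂·R̄ = 225.9364 + 0.483 × 1.3727 = 226.5994

226.60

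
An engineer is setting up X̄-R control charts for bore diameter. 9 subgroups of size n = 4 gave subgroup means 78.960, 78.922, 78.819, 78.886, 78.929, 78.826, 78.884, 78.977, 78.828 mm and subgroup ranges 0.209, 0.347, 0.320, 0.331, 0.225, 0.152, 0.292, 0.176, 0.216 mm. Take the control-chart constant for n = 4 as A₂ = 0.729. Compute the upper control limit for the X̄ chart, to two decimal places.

79.08

X̄̄ = (78.960 + 78.922 + 78.819 + 78.886 + 78.929 + 78.826 + 78.884 + 78.977 + 78.828) / 9 = 710.0310 / 9 = 78.8923
R̄ = (0.209 + 0.347 + 0.320 + 0.331 + 0.225 + 0.152 + 0.292 + 0.176 + 0.216) / 9 = 2.2680 / 9 = 0.2520
UCL = X̄̄ + A₂·R̄ = 78.8923 + 0.729 × 0.2520 = 79.0760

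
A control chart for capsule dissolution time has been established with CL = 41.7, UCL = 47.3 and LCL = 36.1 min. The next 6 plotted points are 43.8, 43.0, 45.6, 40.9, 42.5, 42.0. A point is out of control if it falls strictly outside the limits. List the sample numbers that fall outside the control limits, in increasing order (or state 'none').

All 6 points lie within [36.1, 47.3].

none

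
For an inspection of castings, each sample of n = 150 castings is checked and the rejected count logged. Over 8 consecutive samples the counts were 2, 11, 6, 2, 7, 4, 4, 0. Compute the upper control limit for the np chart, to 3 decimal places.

10.768

p̄ = Σdᵢ / (k·n) = 36 / (8 × 150) = 0.03000
UCL = np̄ + 3·√(np̄(1−p̄)) = 4.5000 + 3 × √(4.5000×0.97000) = 4.5000 + 3 × 2.0893 = 10.7678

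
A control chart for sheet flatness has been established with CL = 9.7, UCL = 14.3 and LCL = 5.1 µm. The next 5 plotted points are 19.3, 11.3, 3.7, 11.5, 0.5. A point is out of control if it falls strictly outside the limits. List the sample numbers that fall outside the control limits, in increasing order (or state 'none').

1, 3, 5

Compare each point to [5.1, 14.3]: sample 1 = 19.3 > UCL; sample 3 = 3.7 < LCL; sample 5 = 0.5 < LCL.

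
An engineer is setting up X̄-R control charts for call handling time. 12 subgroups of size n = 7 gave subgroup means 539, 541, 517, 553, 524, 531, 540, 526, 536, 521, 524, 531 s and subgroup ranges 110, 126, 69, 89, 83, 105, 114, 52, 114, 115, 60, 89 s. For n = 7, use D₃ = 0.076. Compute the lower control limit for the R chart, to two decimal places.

R̄ = (110 + 126 + 69 + 89 + 83 + 105 + 114 + 52 + 114 + 115 + 60 + 89) / 12 = 1126.0000 / 12 = 93.8333
LCL_R = D₃·R̄ = 0.076 × 93.8333 = 7.1313

7.13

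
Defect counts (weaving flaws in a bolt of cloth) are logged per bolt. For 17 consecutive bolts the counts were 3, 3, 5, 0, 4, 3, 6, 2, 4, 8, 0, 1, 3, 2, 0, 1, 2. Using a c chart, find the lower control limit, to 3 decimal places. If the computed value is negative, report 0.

0.000

c̄ = (3 + 3 + 5 + 0 + 4 + 3 + 6 + 2 + 4 + 8 + 0 + 1 + 3 + 2 + 0 + 1 + 2) / 17 = 47 / 17 = 2.7647
LCL = c̄ − 3√c̄ = 2.7647 − 3 × 1.6627 = -2.2235 → 0 (cannot be negative)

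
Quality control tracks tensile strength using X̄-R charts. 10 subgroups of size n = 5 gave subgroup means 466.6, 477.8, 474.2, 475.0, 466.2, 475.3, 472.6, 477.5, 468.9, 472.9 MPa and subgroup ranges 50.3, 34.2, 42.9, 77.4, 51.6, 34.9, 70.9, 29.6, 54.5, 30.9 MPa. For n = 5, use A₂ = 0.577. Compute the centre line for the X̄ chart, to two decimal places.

X̄̄ = (466.6 + 477.8 + 474.2 + 475.0 + 466.2 + 475.3 + 472.6 + 477.5 + 468.9 + 472.9) / 10 = 4727.0000 / 10 = 472.7000
CL = X̄̄ = 472.7000

472.70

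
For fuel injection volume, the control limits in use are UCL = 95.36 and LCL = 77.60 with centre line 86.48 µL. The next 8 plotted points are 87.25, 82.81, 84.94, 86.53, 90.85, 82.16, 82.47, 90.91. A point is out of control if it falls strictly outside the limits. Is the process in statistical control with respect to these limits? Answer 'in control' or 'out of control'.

All 8 points lie within [77.60, 95.36].

in control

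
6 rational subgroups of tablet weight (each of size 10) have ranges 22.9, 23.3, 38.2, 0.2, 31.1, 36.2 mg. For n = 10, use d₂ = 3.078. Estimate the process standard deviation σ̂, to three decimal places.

R̄ = (22.9 + 23.3 + 38.2 + 0.2 + 31.1 + 36.2) / 6 = 25.3167
σ̂ = R̄ / d₂ = 25.3167 / 3.078 = 8.2250

8.225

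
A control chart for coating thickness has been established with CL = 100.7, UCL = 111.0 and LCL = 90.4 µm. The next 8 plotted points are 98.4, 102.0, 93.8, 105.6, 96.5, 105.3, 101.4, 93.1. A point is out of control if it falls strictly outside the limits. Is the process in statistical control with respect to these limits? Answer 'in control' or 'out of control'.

in control

All 8 points lie within [90.4, 111.0].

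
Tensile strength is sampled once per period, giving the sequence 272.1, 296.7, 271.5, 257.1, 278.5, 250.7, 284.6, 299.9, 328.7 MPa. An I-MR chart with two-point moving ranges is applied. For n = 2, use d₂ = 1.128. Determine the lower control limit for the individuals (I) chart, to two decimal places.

X̄ = (272.1 + 296.7 + 271.5 + 257.1 + 278.5 + 250.7 + 284.6 + 299.9 + 328.7) / 9 = 282.2000
Moving ranges: 24.6, 25.2, 14.4, 21.4, 27.8, 33.9, 15.3, 28.8; M̄R̄ = 191.4000 / 8 = 23.9250
LCL = X̄ − 3·M̄R̄/d₂ = 282.2000 − 3 × 23.9250 / 1.128 = 218.5697

218.57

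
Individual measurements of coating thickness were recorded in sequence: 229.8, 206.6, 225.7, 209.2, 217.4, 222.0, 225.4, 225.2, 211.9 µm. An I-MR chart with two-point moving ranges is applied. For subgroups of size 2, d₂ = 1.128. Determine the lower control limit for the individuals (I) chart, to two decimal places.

189.82

X̄ = (229.8 + 206.6 + 225.7 + 209.2 + 217.4 + 222.0 + 225.4 + 225.2 + 211.9) / 9 = 219.2444
Moving ranges: 23.2, 19.1, 16.5, 8.2, 4.6, 3.4, 0.2, 13.3; M̄R̄ = 88.5000 / 8 = 11.0625
LCL = X̄ − 3·M̄R̄/d₂ = 219.2444 − 3 × 11.0625 / 1.128 = 189.8229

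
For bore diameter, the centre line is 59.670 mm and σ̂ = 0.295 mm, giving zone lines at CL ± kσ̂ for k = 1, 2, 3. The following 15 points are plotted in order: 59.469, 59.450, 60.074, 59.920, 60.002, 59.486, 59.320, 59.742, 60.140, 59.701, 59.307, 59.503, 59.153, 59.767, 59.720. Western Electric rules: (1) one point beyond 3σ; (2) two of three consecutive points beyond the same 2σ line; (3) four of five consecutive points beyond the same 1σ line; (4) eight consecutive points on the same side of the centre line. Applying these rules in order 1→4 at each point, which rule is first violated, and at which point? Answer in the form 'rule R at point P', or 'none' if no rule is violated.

none

Zone of each point (C = within 1σ̂, B = 1σ̂–2σ̂, A = 2σ̂–3σ̂, * = beyond 3σ̂; sign = side of CL): 1:-C, 2:-C, 3:+B, 4:+C, 5:+B, 6:-C, 7:-B, 8:+C, 9:+B, 10:+C, 11:-B, 12:-C, 13:-B, 14:+C, 15:+C
No rule fires across all 15 points.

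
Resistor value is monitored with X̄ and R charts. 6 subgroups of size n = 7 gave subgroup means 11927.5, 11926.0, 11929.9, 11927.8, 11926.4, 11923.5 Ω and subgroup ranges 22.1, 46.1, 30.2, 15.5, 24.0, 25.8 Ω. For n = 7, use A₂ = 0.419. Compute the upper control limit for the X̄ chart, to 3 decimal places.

X̄̄ = (11927.5 + 11926.0 + 11929.9 + 11927.8 + 11926.4 + 11923.5) / 6 = 71561.1000 / 6 = 11926.8500
R̄ = (22.1 + 46.1 + 30.2 + 15.5 + 24.0 + 25.8) / 6 = 163.7000 / 6 = 27.2833
UCL = X̄̄ + A₂·R̄ = 11926.8500 + 0.419 × 27.2833 = 11938.2817

11938.282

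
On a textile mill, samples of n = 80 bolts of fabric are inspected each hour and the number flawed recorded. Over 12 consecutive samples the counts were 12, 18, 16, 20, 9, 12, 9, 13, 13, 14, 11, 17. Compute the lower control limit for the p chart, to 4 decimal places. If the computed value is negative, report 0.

p̄ = Σdᵢ / (k·n) = 164 / (12 × 80) = 0.17083
LCL = p̄ − 3·√(p̄(1−p̄)/n) = 0.17083 − 3 × 0.04208 = 0.04460

0.0446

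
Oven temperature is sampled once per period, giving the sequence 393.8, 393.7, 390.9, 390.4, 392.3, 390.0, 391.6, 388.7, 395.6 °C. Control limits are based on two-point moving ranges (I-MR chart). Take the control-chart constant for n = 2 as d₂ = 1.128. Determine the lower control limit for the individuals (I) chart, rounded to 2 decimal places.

385.57

X̄ = (393.8 + 393.7 + 390.9 + 390.4 + 392.3 + 390.0 + 391.6 + 388.7 + 395.6) / 9 = 391.8889
Moving ranges: 0.1, 2.8, 0.5, 1.9, 2.3, 1.6, 2.9, 6.9; M̄R̄ = 19.0000 / 8 = 2.3750
LCL = X̄ − 3·M̄R̄/d₂ = 391.8889 − 3 × 2.3750 / 1.128 = 385.5724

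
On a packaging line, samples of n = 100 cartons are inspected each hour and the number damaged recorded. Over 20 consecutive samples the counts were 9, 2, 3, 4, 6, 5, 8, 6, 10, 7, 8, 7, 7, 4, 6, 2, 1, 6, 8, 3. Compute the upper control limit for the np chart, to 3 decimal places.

12.498

p̄ = Σdᵢ / (k·n) = 112 / (20 × 100) = 0.05600
UCL = np̄ + 3·√(np̄(1−p̄)) = 5.6000 + 3 × √(5.6000×0.94400) = 5.6000 + 3 × 2.2992 = 12.4977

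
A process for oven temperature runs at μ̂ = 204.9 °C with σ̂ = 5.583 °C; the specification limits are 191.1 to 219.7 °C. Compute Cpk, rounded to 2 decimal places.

Cpu = (USL − μ̂) / (3σ̂) = (219.7 − 204.9) / (3 × 5.583) = 0.8836; Cpl = (μ̂ − LSL) / (3σ̂) = (204.9 − 191.1) / (3 × 5.583) = 0.8239; Cpk = min(Cpu, Cpl) = 0.8239

0.82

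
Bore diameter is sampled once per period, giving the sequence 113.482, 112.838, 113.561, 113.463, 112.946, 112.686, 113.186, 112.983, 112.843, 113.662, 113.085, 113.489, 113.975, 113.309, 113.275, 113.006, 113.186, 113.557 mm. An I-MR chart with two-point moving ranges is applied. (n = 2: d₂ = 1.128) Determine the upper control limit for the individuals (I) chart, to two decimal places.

X̄ = (113.482 + 112.838 + 113.561 + 113.463 + 112.946 + 112.686 + 113.186 + 112.983 + 112.843 + 113.662 + 113.085 + 113.489 + 113.975 + 113.309 + 113.275 + 113.006 + 113.186 + 113.557) / 18 = 113.2518
Moving ranges: 0.644, 0.723, 0.098, 0.517, 0.260, 0.500, 0.203, 0.140, 0.819, 0.577, 0.404, 0.486, 0.666, 0.034, 0.269, 0.180, 0.371; M̄R̄ = 6.8910 / 17 = 0.4054
UCL = X̄ + 3·M̄R̄/d₂ = 113.2518 + 3 × 0.4054 / 1.128 = 114.3298

114.33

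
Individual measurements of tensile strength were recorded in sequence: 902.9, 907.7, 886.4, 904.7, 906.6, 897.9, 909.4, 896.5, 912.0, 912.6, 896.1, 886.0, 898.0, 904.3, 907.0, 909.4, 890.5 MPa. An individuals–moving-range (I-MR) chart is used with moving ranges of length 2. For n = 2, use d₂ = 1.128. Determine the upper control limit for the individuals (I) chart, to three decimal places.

928.974

X̄ = (902.9 + 907.7 + 886.4 + 904.7 + 906.6 + 897.9 + 909.4 + 896.5 + 912.0 + 912.6 + 896.1 + 886.0 + 898.0 + 904.3 + 907.0 + 909.4 + 890.5) / 17 = 901.6471
Moving ranges: 4.8, 21.3, 18.3, 1.9, 8.7, 11.5, 12.9, 15.5, 0.6, 16.5, 10.1, 12.0, 6.3, 2.7, 2.4, 18.9; M̄R̄ = 164.4000 / 16 = 10.2750
UCL = X̄ + 3·M̄R̄/d₂ = 901.6471 + 3 × 10.2750 / 1.128 = 928.9742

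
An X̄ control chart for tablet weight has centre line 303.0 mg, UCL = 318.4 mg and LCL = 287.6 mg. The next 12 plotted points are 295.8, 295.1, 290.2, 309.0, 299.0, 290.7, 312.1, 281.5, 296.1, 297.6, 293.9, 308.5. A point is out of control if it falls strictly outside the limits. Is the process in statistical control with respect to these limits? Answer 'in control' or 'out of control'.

out of control

Compare each point to [287.6, 318.4]: sample 8 = 281.5 < LCL.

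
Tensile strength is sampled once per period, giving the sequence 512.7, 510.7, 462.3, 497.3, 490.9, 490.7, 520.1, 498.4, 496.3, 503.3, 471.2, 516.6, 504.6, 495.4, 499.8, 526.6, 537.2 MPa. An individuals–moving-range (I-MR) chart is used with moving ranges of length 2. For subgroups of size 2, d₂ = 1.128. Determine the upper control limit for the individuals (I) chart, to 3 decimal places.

X̄ = (512.7 + 510.7 + 462.3 + 497.3 + 490.9 + 490.7 + 520.1 + 498.4 + 496.3 + 503.3 + 471.2 + 516.6 + 504.6 + 495.4 + 499.8 + 526.6 + 537.2) / 17 = 502.0059
Moving ranges: 2.0, 48.4, 35.0, 6.4, 0.2, 29.4, 21.7, 2.1, 7.0, 32.1, 45.4, 12.0, 9.2, 4.4, 26.8, 10.6; M̄R̄ = 292.7000 / 16 = 18.2937
UCL = X̄ + 3·M̄R̄/d₂ = 502.0059 + 3 × 18.2937 / 1.128 = 550.6595

550.659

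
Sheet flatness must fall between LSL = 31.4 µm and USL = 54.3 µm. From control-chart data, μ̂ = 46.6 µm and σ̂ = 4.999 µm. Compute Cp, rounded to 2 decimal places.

0.76

Cp = (USL − LSL) / (6σ̂) = (54.3 − 31.4) / (6 × 4.999) = 22.9000 / 29.9940 = 0.7635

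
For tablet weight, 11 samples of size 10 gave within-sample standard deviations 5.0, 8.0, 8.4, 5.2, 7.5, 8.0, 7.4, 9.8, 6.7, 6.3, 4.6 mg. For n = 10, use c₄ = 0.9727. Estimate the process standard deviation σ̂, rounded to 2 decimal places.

s̄ = (5.0 + 8.0 + 8.4 + 5.2 + 7.5 + 8.0 + 7.4 + 9.8 + 6.7 + 6.3 + 4.6) / 11 = 6.9909
σ̂ = s̄ / c₄ = 6.9909 / 0.9727 = 7.1871

7.19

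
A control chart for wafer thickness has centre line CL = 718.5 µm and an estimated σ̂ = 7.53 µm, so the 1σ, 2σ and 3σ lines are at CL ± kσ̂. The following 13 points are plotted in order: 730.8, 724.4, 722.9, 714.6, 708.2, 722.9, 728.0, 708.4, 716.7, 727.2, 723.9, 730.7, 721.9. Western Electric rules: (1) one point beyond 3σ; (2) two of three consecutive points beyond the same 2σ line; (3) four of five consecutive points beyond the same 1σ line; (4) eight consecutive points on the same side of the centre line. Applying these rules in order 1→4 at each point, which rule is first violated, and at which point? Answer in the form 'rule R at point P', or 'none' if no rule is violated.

none

Zone of each point (C = within 1σ̂, B = 1σ̂–2σ̂, A = 2σ̂–3σ̂, * = beyond 3σ̂; sign = side of CL): 1:+B, 2:+C, 3:+C, 4:-C, 5:-B, 6:+C, 7:+B, 8:-B, 9:-C, 10:+B, 11:+C, 12:+B, 13:+C
No rule fires across all 13 points.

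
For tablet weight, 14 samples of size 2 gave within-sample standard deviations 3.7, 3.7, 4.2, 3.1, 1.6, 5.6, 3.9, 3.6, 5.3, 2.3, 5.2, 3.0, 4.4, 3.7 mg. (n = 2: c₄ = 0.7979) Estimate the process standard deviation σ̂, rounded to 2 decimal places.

s̄ = (3.7 + 3.7 + 4.2 + 3.1 + 1.6 + 5.6 + 3.9 + 3.6 + 5.3 + 2.3 + 5.2 + 3.0 + 4.4 + 3.7) / 14 = 3.8071
σ̂ = s̄ / c₄ = 3.8071 / 0.7979 = 4.7715

4.77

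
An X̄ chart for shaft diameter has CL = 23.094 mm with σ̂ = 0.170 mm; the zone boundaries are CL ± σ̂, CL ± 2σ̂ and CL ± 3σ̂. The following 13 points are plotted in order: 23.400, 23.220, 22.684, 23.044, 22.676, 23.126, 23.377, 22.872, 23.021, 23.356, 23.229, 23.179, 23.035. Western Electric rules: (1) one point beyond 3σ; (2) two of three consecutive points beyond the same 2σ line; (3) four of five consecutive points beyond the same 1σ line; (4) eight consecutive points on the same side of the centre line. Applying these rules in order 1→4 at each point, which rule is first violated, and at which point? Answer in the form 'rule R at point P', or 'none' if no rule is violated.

rule 2 at point 5

Zone of each point (C = within 1σ̂, B = 1σ̂–2σ̂, A = 2σ̂–3σ̂, * = beyond 3σ̂; sign = side of CL): 1:+B, 2:+C, 3:-A, 4:-C, 5:-A, 6:+C, 7:+B, 8:-B, 9:-C, 10:+B, 11:+C, 12:+C, 13:-C
Rule 2 (two of three consecutive points beyond the same 2σ limit) is satisfied at point 5.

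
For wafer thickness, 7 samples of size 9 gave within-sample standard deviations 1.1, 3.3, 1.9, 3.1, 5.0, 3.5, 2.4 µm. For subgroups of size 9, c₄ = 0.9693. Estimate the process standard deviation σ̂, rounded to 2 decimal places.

s̄ = (1.1 + 3.3 + 1.9 + 3.1 + 5.0 + 3.5 + 2.4) / 7 = 2.9000
σ̂ = s̄ / c₄ = 2.9000 / 0.9693 = 2.9918

2.99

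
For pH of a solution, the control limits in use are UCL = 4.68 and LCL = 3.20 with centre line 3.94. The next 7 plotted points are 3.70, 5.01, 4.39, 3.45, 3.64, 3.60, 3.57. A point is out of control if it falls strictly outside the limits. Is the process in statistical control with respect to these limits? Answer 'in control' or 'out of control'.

out of control

Compare each point to [3.20, 4.68]: sample 2 = 5.01 > UCL.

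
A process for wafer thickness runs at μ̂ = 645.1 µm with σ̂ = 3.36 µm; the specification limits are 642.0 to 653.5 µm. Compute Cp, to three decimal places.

0.570

Cp = (USL − LSL) / (6σ̂) = (653.5 − 642.0) / (6 × 3.36) = 11.5000 / 20.1600 = 0.5704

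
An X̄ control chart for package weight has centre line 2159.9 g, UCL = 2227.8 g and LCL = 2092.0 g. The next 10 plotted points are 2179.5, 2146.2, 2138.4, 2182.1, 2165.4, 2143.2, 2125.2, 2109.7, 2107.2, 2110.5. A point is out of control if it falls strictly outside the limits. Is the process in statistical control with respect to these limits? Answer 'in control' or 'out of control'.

All 10 points lie within [2092.0, 2227.8].

in control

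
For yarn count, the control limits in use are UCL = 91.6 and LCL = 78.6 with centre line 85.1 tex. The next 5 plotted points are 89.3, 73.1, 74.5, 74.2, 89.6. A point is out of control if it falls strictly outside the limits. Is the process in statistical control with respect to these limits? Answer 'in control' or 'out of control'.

Compare each point to [78.6, 91.6]: sample 2 = 73.1 < LCL; sample 3 = 74.5 < LCL; sample 4 = 74.2 < LCL.

out of control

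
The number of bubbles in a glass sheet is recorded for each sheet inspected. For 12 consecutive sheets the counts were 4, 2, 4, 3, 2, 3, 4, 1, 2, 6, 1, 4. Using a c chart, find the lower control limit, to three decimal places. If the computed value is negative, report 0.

0.000

c̄ = (4 + 2 + 4 + 3 + 2 + 3 + 4 + 1 + 2 + 6 + 1 + 4) / 12 = 36 / 12 = 3.0000
LCL = c̄ − 3√c̄ = 3.0000 − 3 × 1.7321 = -2.1962 → 0 (cannot be negative)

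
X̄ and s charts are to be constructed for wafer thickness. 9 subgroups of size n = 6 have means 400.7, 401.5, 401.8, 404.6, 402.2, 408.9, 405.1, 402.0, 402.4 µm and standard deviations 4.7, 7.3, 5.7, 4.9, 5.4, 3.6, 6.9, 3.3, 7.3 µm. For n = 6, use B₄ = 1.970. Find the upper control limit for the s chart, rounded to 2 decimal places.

10.75

s̄ = (4.7 + 7.3 + 5.7 + 4.9 + 5.4 + 3.6 + 6.9 + 3.3 + 7.3) / 9 = 5.4556
UCL_s = B₄·s̄ = 1.970 × 5.4556 = 10.7474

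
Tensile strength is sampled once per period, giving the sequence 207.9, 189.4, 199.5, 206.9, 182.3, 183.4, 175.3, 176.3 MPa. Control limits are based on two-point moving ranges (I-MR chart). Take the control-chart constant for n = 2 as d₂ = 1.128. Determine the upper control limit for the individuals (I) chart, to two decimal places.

217.02

X̄ = (207.9 + 189.4 + 199.5 + 206.9 + 182.3 + 183.4 + 175.3 + 176.3) / 8 = 190.1250
Moving ranges: 18.5, 10.1, 7.4, 24.6, 1.1, 8.1, 1.0; M̄R̄ = 70.8000 / 7 = 10.1143
UCL = X̄ + 3·M̄R̄/d₂ = 190.1250 + 3 × 10.1143 / 1.128 = 217.0247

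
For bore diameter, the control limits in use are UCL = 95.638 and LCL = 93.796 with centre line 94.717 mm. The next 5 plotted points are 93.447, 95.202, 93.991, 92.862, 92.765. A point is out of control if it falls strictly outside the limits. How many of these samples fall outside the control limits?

3

Compare each point to [93.796, 95.638]: sample 1 = 93.447 < LCL; sample 4 = 92.862 < LCL; sample 5 = 92.765 < LCL.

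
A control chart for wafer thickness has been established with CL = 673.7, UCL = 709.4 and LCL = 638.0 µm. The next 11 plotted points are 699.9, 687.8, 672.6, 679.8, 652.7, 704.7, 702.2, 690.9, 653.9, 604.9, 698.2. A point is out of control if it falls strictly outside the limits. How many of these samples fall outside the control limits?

Compare each point to [638.0, 709.4]: sample 10 = 604.9 < LCL.

1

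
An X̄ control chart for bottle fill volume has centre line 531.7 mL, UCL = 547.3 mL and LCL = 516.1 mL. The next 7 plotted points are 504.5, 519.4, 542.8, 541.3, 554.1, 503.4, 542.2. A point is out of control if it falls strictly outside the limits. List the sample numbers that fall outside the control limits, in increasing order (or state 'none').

Compare each point to [516.1, 547.3]: sample 1 = 504.5 < LCL; sample 5 = 554.1 > UCL; sample 6 = 503.4 < LCL.

1, 5, 6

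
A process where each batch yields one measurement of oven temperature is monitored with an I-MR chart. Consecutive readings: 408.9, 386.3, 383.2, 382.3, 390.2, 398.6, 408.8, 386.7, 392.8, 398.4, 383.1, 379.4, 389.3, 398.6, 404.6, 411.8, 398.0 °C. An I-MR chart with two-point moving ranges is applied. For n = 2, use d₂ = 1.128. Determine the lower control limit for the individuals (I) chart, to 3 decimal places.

X̄ = (408.9 + 386.3 + 383.2 + 382.3 + 390.2 + 398.6 + 408.8 + 386.7 + 392.8 + 398.4 + 383.1 + 379.4 + 389.3 + 398.6 + 404.6 + 411.8 + 398.0) / 17 = 394.1765
Moving ranges: 22.6, 3.1, 0.9, 7.9, 8.4, 10.2, 22.1, 6.1, 5.6, 15.3, 3.7, 9.9, 9.3, 6.0, 7.2, 13.8; M̄R̄ = 152.1000 / 16 = 9.5062
LCL = X̄ − 3·M̄R̄/d₂ = 394.1765 − 3 × 9.5062 / 1.128 = 368.8939

368.894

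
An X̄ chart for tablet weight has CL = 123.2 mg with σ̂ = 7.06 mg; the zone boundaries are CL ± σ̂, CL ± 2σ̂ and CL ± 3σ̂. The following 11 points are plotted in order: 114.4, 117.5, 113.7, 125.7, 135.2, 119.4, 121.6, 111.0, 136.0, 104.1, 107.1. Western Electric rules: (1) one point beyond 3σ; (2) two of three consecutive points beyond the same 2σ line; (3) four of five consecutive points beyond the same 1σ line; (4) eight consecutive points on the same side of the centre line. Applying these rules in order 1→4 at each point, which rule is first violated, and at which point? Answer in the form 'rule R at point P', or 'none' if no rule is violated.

rule 2 at point 11

Zone of each point (C = within 1σ̂, B = 1σ̂–2σ̂, A = 2σ̂–3σ̂, * = beyond 3σ̂; sign = side of CL): 1:-B, 2:-C, 3:-B, 4:+C, 5:+B, 6:-C, 7:-C, 8:-B, 9:+B, 10:-A, 11:-A
Rule 2 (two of three consecutive points beyond the same 2σ limit) is satisfied at point 11.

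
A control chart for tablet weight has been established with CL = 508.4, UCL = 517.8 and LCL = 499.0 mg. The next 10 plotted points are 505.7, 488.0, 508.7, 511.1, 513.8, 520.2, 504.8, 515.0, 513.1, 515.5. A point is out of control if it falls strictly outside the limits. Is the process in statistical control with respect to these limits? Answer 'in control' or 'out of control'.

Compare each point to [499.0, 517.8]: sample 2 = 488.0 < LCL; sample 6 = 520.2 > UCL.

out of control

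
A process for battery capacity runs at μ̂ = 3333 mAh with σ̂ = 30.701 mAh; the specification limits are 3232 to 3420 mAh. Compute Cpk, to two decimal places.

0.94

Cpu = (USL − μ̂) / (3σ̂) = (3420 − 3333) / (3 × 30.701) = 0.9446; Cpl = (μ̂ − LSL) / (3σ̂) = (3333 − 3232) / (3 × 30.701) = 1.0966; Cpk = min(Cpu, Cpl) = 0.9446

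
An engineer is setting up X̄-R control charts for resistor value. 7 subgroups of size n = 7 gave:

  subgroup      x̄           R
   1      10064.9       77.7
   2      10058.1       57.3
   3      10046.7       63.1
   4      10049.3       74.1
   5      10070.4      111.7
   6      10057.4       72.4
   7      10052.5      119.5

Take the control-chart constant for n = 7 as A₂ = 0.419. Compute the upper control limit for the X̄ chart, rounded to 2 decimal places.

10091.51

X̄̄ = (10064.9 + 10058.1 + 10046.7 + 10049.3 + 10070.4 + 10057.4 + 10052.5) / 7 = 70399.3000 / 7 = 10057.0429
R̄ = (77.7 + 57.3 + 63.1 + 74.1 + 111.7 + 72.4 + 119.5) / 7 = 575.8000 / 7 = 82.2571
UCL = X̄̄ + A₂·R̄ = 10057.0429 + 0.419 × 82.2571 = 10091.5086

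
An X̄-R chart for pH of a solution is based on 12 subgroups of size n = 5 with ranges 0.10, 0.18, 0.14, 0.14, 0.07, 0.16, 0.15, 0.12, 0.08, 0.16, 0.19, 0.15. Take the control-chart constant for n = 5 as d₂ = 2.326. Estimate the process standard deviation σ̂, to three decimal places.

R̄ = (0.10 + 0.18 + 0.14 + 0.14 + 0.07 + 0.16 + 0.15 + 0.12 + 0.08 + 0.16 + 0.19 + 0.15) / 12 = 0.1367
σ̂ = R̄ / d₂ = 0.1367 / 2.326 = 0.0588

0.059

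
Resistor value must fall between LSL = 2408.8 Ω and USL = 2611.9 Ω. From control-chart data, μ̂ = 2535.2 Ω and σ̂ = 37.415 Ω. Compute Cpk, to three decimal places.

0.683

Cpu = (USL − μ̂) / (3σ̂) = (2611.9 − 2535.2) / (3 × 37.415) = 0.6833; Cpl = (μ̂ − LSL) / (3σ̂) = (2535.2 − 2408.8) / (3 × 37.415) = 1.1261; Cpk = min(Cpu, Cpl) = 0.6833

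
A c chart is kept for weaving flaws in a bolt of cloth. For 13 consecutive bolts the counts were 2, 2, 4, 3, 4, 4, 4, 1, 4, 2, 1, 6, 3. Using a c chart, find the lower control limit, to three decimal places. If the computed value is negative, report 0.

0.000

c̄ = (2 + 2 + 4 + 3 + 4 + 4 + 4 + 1 + 4 + 2 + 1 + 6 + 3) / 13 = 40 / 13 = 3.0769
LCL = c̄ − 3√c̄ = 3.0769 − 3 × 1.7541 = -2.1854 → 0 (cannot be negative)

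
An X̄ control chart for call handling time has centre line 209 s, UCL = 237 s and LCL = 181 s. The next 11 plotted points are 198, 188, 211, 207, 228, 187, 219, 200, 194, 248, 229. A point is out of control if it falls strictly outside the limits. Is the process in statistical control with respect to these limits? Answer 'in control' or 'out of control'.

out of control

Compare each point to [181, 237]: sample 10 = 248 > UCL.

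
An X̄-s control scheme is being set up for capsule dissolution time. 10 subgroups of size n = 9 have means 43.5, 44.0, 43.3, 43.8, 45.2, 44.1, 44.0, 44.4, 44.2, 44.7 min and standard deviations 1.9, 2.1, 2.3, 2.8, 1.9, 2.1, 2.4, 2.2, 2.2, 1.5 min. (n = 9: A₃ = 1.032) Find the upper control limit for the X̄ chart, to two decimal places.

46.33

X̄̄ = (43.5 + 44.0 + 43.3 + 43.8 + 45.2 + 44.1 + 44.0 + 44.4 + 44.2 + 44.7) / 10 = 44.1200
s̄ = (1.9 + 2.1 + 2.3 + 2.8 + 1.9 + 2.1 + 2.4 + 2.2 + 2.2 + 1.5) / 10 = 2.1400
UCL = X̄̄ + A₃·s̄ = 44.1200 + 1.032 × 2.1400 = 46.3285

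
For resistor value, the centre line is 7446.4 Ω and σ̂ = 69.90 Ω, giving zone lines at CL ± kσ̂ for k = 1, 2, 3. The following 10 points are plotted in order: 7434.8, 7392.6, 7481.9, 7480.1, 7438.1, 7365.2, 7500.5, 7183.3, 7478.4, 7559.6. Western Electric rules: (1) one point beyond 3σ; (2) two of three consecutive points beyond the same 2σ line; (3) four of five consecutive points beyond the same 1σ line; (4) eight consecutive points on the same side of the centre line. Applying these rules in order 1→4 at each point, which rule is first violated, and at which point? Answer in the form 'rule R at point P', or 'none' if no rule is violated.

Zone of each point (C = within 1σ̂, B = 1σ̂–2σ̂, A = 2σ̂–3σ̂, * = beyond 3σ̂; sign = side of CL): 1:-C, 2:-C, 3:+C, 4:+C, 5:-C, 6:-B, 7:+C, 8:-*, 9:+C, 10:+B
Rule 1 (one point beyond the 3σ limits) is satisfied at point 8.

rule 1 at point 8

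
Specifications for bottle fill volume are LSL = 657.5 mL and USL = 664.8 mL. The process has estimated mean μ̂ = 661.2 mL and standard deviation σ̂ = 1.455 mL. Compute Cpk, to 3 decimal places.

0.825

Cpu = (USL − μ̂) / (3σ̂) = (664.8 − 661.2) / (3 × 1.455) = 0.8247; Cpl = (μ̂ − LSL) / (3σ̂) = (661.2 − 657.5) / (3 × 1.455) = 0.8477; Cpk = min(Cpu, Cpl) = 0.8247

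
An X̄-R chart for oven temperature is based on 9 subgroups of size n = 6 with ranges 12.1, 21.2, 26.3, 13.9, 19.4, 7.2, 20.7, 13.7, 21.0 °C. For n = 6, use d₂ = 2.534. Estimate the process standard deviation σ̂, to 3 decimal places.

R̄ = (12.1 + 21.2 + 26.3 + 13.9 + 19.4 + 7.2 + 20.7 + 13.7 + 21.0) / 9 = 17.2778
σ̂ = R̄ / d₂ = 17.2778 / 2.534 = 6.8184

6.818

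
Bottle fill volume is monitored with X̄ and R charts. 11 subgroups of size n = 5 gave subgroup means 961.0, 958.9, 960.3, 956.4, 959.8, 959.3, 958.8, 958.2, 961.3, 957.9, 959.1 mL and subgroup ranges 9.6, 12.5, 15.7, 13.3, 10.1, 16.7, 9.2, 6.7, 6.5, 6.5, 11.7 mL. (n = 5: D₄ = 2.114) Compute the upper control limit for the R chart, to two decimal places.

22.77

R̄ = (9.6 + 12.5 + 15.7 + 13.3 + 10.1 + 16.7 + 9.2 + 6.7 + 6.5 + 6.5 + 11.7) / 11 = 118.5000 / 11 = 10.7727
UCL_R = D₄·R̄ = 2.114 × 10.7727 = 22.7735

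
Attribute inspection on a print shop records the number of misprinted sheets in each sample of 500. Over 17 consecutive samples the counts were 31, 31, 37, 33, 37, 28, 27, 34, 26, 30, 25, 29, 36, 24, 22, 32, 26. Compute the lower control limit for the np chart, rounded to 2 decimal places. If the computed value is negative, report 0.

13.98

p̄ = Σdᵢ / (k·n) = 508 / (17 × 500) = 0.05976
LCL = np̄ − 3·√(np̄(1−p̄)) = 29.8824 − 3 × 5.3006 = 13.9805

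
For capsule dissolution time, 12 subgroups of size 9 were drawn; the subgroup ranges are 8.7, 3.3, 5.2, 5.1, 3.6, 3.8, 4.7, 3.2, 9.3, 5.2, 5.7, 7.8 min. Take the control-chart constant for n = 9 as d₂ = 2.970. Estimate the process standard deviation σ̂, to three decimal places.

1.841

R̄ = (8.7 + 3.3 + 5.2 + 5.1 + 3.6 + 3.8 + 4.7 + 3.2 + 9.3 + 5.2 + 5.7 + 7.8) / 12 = 5.4667
σ̂ = R̄ / d₂ = 5.4667 / 2.970 = 1.8406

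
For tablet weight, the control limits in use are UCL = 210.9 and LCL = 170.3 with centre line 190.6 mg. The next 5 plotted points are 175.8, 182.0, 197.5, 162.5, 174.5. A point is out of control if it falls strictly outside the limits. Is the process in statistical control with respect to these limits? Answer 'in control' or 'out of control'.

Compare each point to [170.3, 210.9]: sample 4 = 162.5 < LCL.

out of control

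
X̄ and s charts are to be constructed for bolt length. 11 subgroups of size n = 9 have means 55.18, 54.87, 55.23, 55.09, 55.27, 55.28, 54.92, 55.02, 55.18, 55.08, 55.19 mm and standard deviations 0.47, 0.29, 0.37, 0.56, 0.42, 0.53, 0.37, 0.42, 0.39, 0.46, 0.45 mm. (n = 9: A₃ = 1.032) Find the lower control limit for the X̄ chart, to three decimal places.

54.675

X̄̄ = (55.18 + 54.87 + 55.23 + 55.09 + 55.27 + 55.28 + 54.92 + 55.02 + 55.18 + 55.08 + 55.19) / 11 = 55.1191
s̄ = (0.47 + 0.29 + 0.37 + 0.56 + 0.42 + 0.53 + 0.37 + 0.42 + 0.39 + 0.46 + 0.45) / 11 = 0.4300
LCL = X̄̄ − A₃·s̄ = 55.1191 − 1.032 × 0.4300 = 54.6753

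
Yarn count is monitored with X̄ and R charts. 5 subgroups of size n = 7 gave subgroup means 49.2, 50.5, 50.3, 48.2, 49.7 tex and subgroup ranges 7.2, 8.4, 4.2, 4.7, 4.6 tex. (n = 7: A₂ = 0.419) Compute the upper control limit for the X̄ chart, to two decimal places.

X̄̄ = (49.2 + 50.5 + 50.3 + 48.2 + 49.7) / 5 = 247.9000 / 5 = 49.5800
R̄ = (7.2 + 8.4 + 4.2 + 4.7 + 4.6) / 5 = 29.1000 / 5 = 5.8200
UCL = X̄̄ + A₂·R̄ = 49.5800 + 0.419 × 5.8200 = 52.0186

52.02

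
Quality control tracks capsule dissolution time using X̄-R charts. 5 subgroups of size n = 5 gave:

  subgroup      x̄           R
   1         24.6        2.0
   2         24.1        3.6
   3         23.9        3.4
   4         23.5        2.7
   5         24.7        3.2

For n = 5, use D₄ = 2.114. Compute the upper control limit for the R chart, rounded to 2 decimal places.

R̄ = (2.0 + 3.6 + 3.4 + 2.7 + 3.2) / 5 = 14.9000 / 5 = 2.9800
UCL_R = D₄·R̄ = 2.114 × 2.9800 = 6.2997

6.30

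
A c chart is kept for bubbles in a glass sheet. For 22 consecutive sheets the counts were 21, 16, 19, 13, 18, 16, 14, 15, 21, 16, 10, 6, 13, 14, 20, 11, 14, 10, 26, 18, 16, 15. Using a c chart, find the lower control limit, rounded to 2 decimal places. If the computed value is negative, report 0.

c̄ = (21 + 16 + 19 + 13 + 18 + 16 + 14 + 15 + 21 + 16 + 10 + 6 + 13 + 14 + 20 + 11 + 14 + 10 + 26 + 18 + 16 + 15) / 22 = 342 / 22 = 15.5455
LCL = c̄ − 3√c̄ = 15.5455 − 3 × 3.9428 = 3.7171

3.72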